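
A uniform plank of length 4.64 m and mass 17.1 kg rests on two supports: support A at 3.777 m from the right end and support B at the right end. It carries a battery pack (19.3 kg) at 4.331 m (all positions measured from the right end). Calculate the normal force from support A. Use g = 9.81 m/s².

About support B:
Beam weight: 17.1 × 9.81 = 167.8 N down at 2.32 m → arm 2.32 m, τ = 167.8 × 2.32 = 389.3 N·m counterclockwise.
Battery pack: 19.3 × 9.81 = 189.3 N down at 4.331 m → arm 4.331 m, τ = 189.3 × 4.331 = 819.9 N·m counterclockwise.
Net load moment about support B = 1209 N·m counterclockwise.
Reaction R at support A is upward at 3.777 m, arm 3.777 m → moment R × 3.777 clockwise.
Στ = 0 ⇒ R × 3.777 = 1209 ⇒ R = 320 N.

R_A ≈ 320 N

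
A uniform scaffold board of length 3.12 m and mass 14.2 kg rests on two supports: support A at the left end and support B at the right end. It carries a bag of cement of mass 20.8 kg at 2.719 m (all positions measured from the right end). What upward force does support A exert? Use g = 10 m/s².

Choose support B as the axis so its reaction then has zero moment arm.
Beam weight: 14.2 × 10 = 142 N down at 1.56 m → arm 1.56 m, τ = 142 × 1.56 = 221.5 N·m counterclockwise.
Bag of cement: 20.8 × 10 = 208 N down at 2.719 m → arm 2.719 m, τ = 208 × 2.719 = 565.6 N·m counterclockwise.
Net load moment about support B = 787.1 N·m counterclockwise.
Reaction R at support A is upward at 3.12 m, arm 3.12 m → moment R × 3.12 clockwise.
For rotational equilibrium, R × 3.12 = 787.1, so R = 252 N.

R_A ≈ 252 N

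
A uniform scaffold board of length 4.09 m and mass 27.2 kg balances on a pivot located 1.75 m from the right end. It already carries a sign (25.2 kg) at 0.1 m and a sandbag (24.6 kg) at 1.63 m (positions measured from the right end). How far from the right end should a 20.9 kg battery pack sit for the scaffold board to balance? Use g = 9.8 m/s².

About the pivot (at 1.75 m from the right end):
Beam weight: 27.2 × 9.8 = 266.6 N down at 2.045 m → arm 0.295 m, τ = 266.6 × 0.295 = 78.65 N·m counterclockwise.
Sign: 25.2 × 9.8 = 247 N down at 0.1 m → arm 1.65 m, τ = 247 × 1.65 = 407.5 N·m clockwise.
Sandbag: 24.6 × 9.8 = 241.1 N down at 1.63 m → arm 0.12 m, τ = 241.1 × 0.12 = 28.93 N·m clockwise.
Net moment of existing loads = 357.8 N·m clockwise.
The battery pack weighs 20.9 × 9.8 = 204.8 N and must supply an equal counterclockwise moment, so its lever arm about the pivot is 357.8 / 204.8 = 1.75 m.
That puts it at 1.75 + 1.75 = 3.5 m from the right end.

x ≈ 3.5 m from the right end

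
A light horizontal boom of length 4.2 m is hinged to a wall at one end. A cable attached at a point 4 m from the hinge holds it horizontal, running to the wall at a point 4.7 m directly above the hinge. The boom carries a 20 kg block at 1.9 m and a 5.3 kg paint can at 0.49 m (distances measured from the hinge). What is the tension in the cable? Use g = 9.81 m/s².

T ≈ 131 N

Sum moments about the hinge (the unknown hinge reaction has zero arm there).
Block: 20 × 9.81 = 196.2 N down at 1.9 m → arm 1.9 m, τ = 196.2 × 1.9 = 372.8 N·m clockwise.
Paint can: 5.3 × 9.81 = 51.99 N down at 0.49 m → arm 0.49 m, τ = 51.99 × 0.49 = 25.48 N·m clockwise.
Total clockwise load moment = 398.3 N·m.
The cable tension T acts at 4 m; only its component perpendicular to the boom, T sinθ, produces torque. sinθ = h/√(h²+d²) = 4.7/√(4.7²+4²) = 0.7615.
For rotational equilibrium, T × 4 × 0.7615 = 398.3, so T = 398.3 / 3.046 = 131 N.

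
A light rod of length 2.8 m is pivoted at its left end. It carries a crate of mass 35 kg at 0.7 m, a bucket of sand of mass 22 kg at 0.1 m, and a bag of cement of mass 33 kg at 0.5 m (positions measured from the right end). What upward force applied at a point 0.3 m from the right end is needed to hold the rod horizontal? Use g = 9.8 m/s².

F ≈ 818 N

Choose the left end as the axis so the unknown pivot reaction has zero arm there.
Crate: 35 × 9.8 = 343 N down at 0.7 m → arm 2.1 m, τ = 343 × 2.1 = 720.3 N·m clockwise.
Bucket of sand: 22 × 9.8 = 215.6 N down at 0.1 m → arm 2.7 m, τ = 215.6 × 2.7 = 582.1 N·m clockwise.
Bag of cement: 33 × 9.8 = 323.4 N down at 0.5 m → arm 2.3 m, τ = 323.4 × 2.3 = 743.8 N·m clockwise.
Net moment of the loads = 2046 N·m clockwise.
The upward force F acts at a point 0.3 m from the right end, arm 2.5 m, giving F × 2.5 counterclockwise.
Setting net torque to zero: F × 2.5 = 2046 → F = 2046 / 2.5 = 818 N.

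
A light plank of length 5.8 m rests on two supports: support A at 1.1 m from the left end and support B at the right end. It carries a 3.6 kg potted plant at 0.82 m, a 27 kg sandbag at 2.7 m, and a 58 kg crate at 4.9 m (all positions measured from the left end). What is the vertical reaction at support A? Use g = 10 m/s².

R_A ≈ 327 N

About support B:
Potted plant: 3.6 × 10 = 36 N down at 0.82 m → arm 4.98 m, τ = 36 × 4.98 = 179.3 N·m counterclockwise.
Sandbag: 27 × 10 = 270 N down at 2.7 m → arm 3.1 m, τ = 270 × 3.1 = 837 N·m counterclockwise.
Crate: 58 × 10 = 580 N down at 4.9 m → arm 0.9 m, τ = 580 × 0.9 = 522 N·m counterclockwise.
Net load moment about support B = 1538 N·m counterclockwise.
Reaction R at support A is upward at 1.1 m, arm 4.7 m → moment R × 4.7 clockwise.
For rotational equilibrium, R × 4.7 = 1538, so R = 327 N.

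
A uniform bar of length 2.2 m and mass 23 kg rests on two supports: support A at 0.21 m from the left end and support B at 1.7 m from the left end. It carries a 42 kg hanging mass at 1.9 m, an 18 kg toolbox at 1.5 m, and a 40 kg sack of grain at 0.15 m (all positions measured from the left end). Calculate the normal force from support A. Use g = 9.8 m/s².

About support B:
Beam weight: 23 × 9.8 = 225.4 N down at 1.1 m → arm 0.6 m, τ = 225.4 × 0.6 = 135.2 N·m counterclockwise.
Hanging mass: 42 × 9.8 = 411.6 N down at 1.9 m → arm 0.2 m, τ = 411.6 × 0.2 = 82.32 N·m clockwise.
Toolbox: 18 × 9.8 = 176.4 N down at 1.5 m → arm 0.2 m, τ = 176.4 × 0.2 = 35.28 N·m counterclockwise.
Sack of grain: 40 × 9.8 = 392 N down at 0.15 m → arm 1.55 m, τ = 392 × 1.55 = 607.6 N·m counterclockwise.
Net load moment about support B = 695.8 N·m counterclockwise.
Reaction R at support A is upward at 0.21 m, arm 1.49 m → moment R × 1.49 clockwise.
Setting net torque to zero: R × 1.49 = 695.8 → R = 467 N.

R_A ≈ 467 N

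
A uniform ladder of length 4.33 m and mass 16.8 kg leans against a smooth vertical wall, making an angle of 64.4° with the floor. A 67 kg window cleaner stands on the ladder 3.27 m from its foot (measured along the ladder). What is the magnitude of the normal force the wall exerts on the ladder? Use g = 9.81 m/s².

Sum moments about the foot of the ladder (the floor normal and friction both act there and drop out).
Ladder weight 16.8×9.81 = 164.8 N acts at 2.165 m along the ladder; its horizontal arm is 2.165·cos64.4° = 0.9355 m → τ = 154.2 N·m clockwise.
Window cleaner: 67×9.81 = 657.3 N at 3.27 m → arm 1.413 m → τ = 928.8 N·m clockwise.
Wall normal N acts horizontally at the top; its moment arm is the height L sinθ = 4.33·sin64.4° = 3.905 m, counterclockwise.
Balancing moments: N × 3.905 = 1083, giving N = 277 N.

N_wall ≈ 277 N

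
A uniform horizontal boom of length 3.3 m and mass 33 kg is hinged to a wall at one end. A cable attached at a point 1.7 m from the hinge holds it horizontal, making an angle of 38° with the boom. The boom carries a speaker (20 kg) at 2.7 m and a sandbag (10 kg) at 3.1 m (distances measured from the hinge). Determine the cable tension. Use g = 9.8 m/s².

T ≈ 1310 N

Choose the hinge as the axis so the unknown hinge reaction has zero arm there.
Beam weight: 33 × 9.8 = 323.4 N down at 1.65 m → arm 1.65 m, τ = 323.4 × 1.65 = 533.6 N·m clockwise.
Speaker: 20 × 9.8 = 196 N down at 2.7 m → arm 2.7 m, τ = 196 × 2.7 = 529.2 N·m clockwise.
Sandbag: 10 × 9.8 = 98 N down at 3.1 m → arm 3.1 m, τ = 98 × 3.1 = 303.8 N·m clockwise.
Total clockwise load moment = 1367 N·m.
The cable tension T acts at 1.7 m; only its component perpendicular to the boom, T sinθ, produces torque. sin 38° = 0.6157.
Balancing moments: T × 1.7 × 0.6157 = 1367, giving T = 1367 / 1.047 = 1310 N.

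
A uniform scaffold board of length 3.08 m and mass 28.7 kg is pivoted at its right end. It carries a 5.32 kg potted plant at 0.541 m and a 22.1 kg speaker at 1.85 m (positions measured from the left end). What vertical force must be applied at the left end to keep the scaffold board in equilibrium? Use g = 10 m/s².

F ≈ 276 N

Choose the right end as the axis so the unknown pivot reaction has zero arm there.
Beam weight: 28.7 × 10 = 287 N down at 1.54 m → arm 1.54 m, τ = 287 × 1.54 = 442 N·m counterclockwise.
Potted plant: 5.32 × 10 = 53.2 N down at 0.541 m → arm 2.539 m, τ = 53.2 × 2.539 = 135.1 N·m counterclockwise.
Speaker: 22.1 × 10 = 221 N down at 1.85 m → arm 1.23 m, τ = 221 × 1.23 = 271.8 N·m counterclockwise.
Net moment of the loads = 848.9 N·m counterclockwise.
The upward force F acts at the left end, arm 3.08 m, giving F × 3.08 clockwise.
Balancing moments: F × 3.08 = 848.9, giving F = 848.9 / 3.08 = 276 N.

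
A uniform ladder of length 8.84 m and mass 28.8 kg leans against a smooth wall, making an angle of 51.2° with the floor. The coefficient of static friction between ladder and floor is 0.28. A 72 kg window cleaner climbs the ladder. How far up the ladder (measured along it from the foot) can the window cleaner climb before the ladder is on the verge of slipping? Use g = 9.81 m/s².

d ≈ 2.54 m

Take moments about the foot of the ladder.
Ladder weight 28.8×9.81 = 282.5 N acts at 4.42 m along the ladder; its horizontal arm is 4.42·cos51.2° = 2.77 m → τ = 782.5 N·m clockwise.
Window cleaner weight 72×9.81 = 706.3 N at distance d → arm d·cos51.2° → τ = 706.3·d·0.6266 clockwise.
Wall normal N at the top has arm L sinθ = 6.889 m counterclockwise, so Στ = 0 gives N·6.889 = 782.5 + 442.6·d.
ΣFy = 0 ⇒ N_floor = 988.8 N, so the maximum friction is μ_s·N_floor = 0.28×988.8 = 276.9 N. ΣFx = 0 ⇒ N_wall = f, so at the slipping point N = 276.9 N.
Substituting: 276.9×6.889 = 782.5 + 442.6·d ⇒ d = (1908 − 782.5) / 442.6 = 2.54 m.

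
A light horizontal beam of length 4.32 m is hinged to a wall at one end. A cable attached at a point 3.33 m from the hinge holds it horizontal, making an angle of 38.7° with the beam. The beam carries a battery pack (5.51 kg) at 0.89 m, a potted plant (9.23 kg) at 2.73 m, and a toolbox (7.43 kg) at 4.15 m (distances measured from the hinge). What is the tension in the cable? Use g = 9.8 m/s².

T ≈ 287 N

Take moments about the hinge.
Battery pack: 5.51 × 9.8 = 54 N down at 0.89 m → arm 0.89 m, τ = 54 × 0.89 = 48.06 N·m clockwise.
Potted plant: 9.23 × 9.8 = 90.45 N down at 2.73 m → arm 2.73 m, τ = 90.45 × 2.73 = 246.9 N·m clockwise.
Toolbox: 7.43 × 9.8 = 72.81 N down at 4.15 m → arm 4.15 m, τ = 72.81 × 4.15 = 302.2 N·m clockwise.
Total clockwise load moment = 597.2 N·m.
The cable tension T acts at 3.33 m; only its component perpendicular to the beam, T sinθ, produces torque. sin 38.7° = 0.6252.
For rotational equilibrium, T × 3.33 × 0.6252 = 597.2, so T = 597.2 / 2.082 = 287 N.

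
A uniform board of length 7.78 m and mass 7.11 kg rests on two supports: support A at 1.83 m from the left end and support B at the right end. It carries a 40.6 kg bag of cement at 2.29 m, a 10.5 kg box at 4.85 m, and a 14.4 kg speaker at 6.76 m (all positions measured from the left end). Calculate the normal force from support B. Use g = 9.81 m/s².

About support A:
Beam weight: 7.11 × 9.81 = 69.75 N down at 3.89 m → arm 2.06 m, τ = 69.75 × 2.06 = 143.7 N·m clockwise.
Bag of cement: 40.6 × 9.81 = 398.3 N down at 2.29 m → arm 0.46 m, τ = 398.3 × 0.46 = 183.2 N·m clockwise.
Box: 10.5 × 9.81 = 103 N down at 4.85 m → arm 3.02 m, τ = 103 × 3.02 = 311.1 N·m clockwise.
Speaker: 14.4 × 9.81 = 141.3 N down at 6.76 m → arm 4.93 m, τ = 141.3 × 4.93 = 696.6 N·m clockwise.
Net load moment about support A = 1335 N·m clockwise.
Reaction R at support B is upward at 7.78 m, arm 5.95 m → moment R × 5.95 counterclockwise.
Setting net torque to zero: R × 5.95 = 1335 → R = 224 N.

R_B ≈ 224 N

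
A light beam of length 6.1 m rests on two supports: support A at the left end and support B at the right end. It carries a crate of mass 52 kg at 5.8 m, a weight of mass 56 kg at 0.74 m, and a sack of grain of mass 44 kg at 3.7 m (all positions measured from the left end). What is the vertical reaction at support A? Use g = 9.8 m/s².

R_A ≈ 677 N

Take moments about support B.
Crate: 52 × 9.8 = 509.6 N down at 5.8 m → arm 0.3 m, τ = 509.6 × 0.3 = 152.9 N·m counterclockwise.
Weight: 56 × 9.8 = 548.8 N down at 0.74 m → arm 5.36 m, τ = 548.8 × 5.36 = 2942 N·m counterclockwise.
Sack of grain: 44 × 9.8 = 431.2 N down at 3.7 m → arm 2.4 m, τ = 431.2 × 2.4 = 1035 N·m counterclockwise.
Net load moment about support B = 4130 N·m counterclockwise.
Reaction R at support A is upward at 0 m, arm 6.1 m → moment R × 6.1 clockwise.
For rotational equilibrium, R × 6.1 = 4130, so R = 677 N.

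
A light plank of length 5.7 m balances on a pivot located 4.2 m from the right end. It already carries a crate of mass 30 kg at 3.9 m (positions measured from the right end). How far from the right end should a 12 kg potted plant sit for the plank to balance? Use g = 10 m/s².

x ≈ 4.95 m from the right end

Sum moments about the pivot (at 4.2 m from the right end) (the support reaction has zero arm there).
Crate: 30 × 10 = 300 N down at 3.9 m → arm 0.3 m, τ = 300 × 0.3 = 90 N·m clockwise.
Net moment of existing loads = 90 N·m clockwise.
The potted plant weighs 12 × 10 = 120 N and must supply an equal counterclockwise moment, so its lever arm about the pivot is 90 / 120 = 0.75 m.
That puts it at 4.2 + 0.75 = 4.95 m from the right end.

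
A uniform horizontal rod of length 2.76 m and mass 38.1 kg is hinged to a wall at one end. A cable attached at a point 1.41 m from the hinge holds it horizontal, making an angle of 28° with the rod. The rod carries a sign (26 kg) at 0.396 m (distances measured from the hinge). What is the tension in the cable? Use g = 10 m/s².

T ≈ 950 N

Taking torques about the hinge:
Beam weight: 38.1 × 10 = 381 N down at 1.38 m → arm 1.38 m, τ = 381 × 1.38 = 525.8 N·m clockwise.
Sign: 26 × 10 = 260 N down at 0.396 m → arm 0.396 m, τ = 260 × 0.396 = 103 N·m clockwise.
Total clockwise load moment = 628.8 N·m.
The cable tension T acts at 1.41 m; only its component perpendicular to the rod, T sinθ, produces torque. sin 28° = 0.4695.
Balancing moments: T × 1.41 × 0.4695 = 628.8, giving T = 628.8 / 0.662 = 950 N.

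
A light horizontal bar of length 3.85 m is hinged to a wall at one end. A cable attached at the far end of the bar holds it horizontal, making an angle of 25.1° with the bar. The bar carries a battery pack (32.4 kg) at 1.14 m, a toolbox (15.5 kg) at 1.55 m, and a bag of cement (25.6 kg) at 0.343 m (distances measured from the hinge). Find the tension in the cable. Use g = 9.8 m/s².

T ≈ 418 N

Sum moments about the hinge (the unknown hinge reaction has zero arm there).
Battery pack: 32.4 × 9.8 = 317.5 N down at 1.14 m → arm 1.14 m, τ = 317.5 × 1.14 = 361.9 N·m clockwise.
Toolbox: 15.5 × 9.8 = 151.9 N down at 1.55 m → arm 1.55 m, τ = 151.9 × 1.55 = 235.4 N·m clockwise.
Bag of cement: 25.6 × 9.8 = 250.9 N down at 0.343 m → arm 0.343 m, τ = 250.9 × 0.343 = 86.06 N·m clockwise.
Total clockwise load moment = 683.4 N·m.
The cable tension T acts at 3.85 m; only its component perpendicular to the bar, T sinθ, produces torque. sin 25.1° = 0.4242.
Στ = 0 ⇒ T × 3.85 × 0.4242 = 683.4 ⇒ T = 683.4 / 1.633 = 418 N.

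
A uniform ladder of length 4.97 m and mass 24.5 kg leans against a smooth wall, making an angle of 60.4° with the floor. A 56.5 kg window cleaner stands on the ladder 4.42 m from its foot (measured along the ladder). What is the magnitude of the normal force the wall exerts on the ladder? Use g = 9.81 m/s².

About the foot of the ladder:
Ladder weight 24.5×9.81 = 240.3 N acts at 2.485 m along the ladder; its horizontal arm is 2.485·cos60.4° = 1.227 m → τ = 294.8 N·m clockwise.
Window cleaner: 56.5×9.81 = 554.3 N at 4.42 m → arm 2.183 m → τ = 1210 N·m clockwise.
Wall normal N acts horizontally at the top; its moment arm is the height L sinθ = 4.97·sin60.4° = 4.321 m, counterclockwise.
For rotational equilibrium, N × 4.321 = 1505, so N = 348 N.

N_wall ≈ 348 N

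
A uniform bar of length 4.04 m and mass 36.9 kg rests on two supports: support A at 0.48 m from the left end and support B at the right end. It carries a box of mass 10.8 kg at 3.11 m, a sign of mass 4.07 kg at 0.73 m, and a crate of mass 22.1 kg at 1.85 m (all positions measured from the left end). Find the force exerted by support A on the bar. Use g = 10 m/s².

R_A ≈ 411 N

Taking torques about support B:
Beam weight: 36.9 × 10 = 369 N down at 2.02 m → arm 2.02 m, τ = 369 × 2.02 = 745.4 N·m counterclockwise.
Box: 10.8 × 10 = 108 N down at 3.11 m → arm 0.93 m, τ = 108 × 0.93 = 100.4 N·m counterclockwise.
Sign: 4.07 × 10 = 40.7 N down at 0.73 m → arm 3.31 m, τ = 40.7 × 3.31 = 134.7 N·m counterclockwise.
Crate: 22.1 × 10 = 221 N down at 1.85 m → arm 2.19 m, τ = 221 × 2.19 = 484 N·m counterclockwise.
Net load moment about support B = 1464 N·m counterclockwise.
Reaction R at support A is upward at 0.48 m, arm 3.56 m → moment R × 3.56 clockwise.
For rotational equilibrium, R × 3.56 = 1464, so R = 411 N.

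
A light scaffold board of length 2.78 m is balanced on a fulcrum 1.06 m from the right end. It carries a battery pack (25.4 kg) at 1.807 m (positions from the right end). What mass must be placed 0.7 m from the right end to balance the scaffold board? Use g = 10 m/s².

About the fulcrum (at 1.06 m from the right end):
Battery pack: 25.4 × 10 = 254 N down at 1.807 m → arm 0.747 m, τ = 254 × 0.747 = 189.7 N·m counterclockwise.
Net moment of known loads = 189.7 N·m counterclockwise.
An unknown mass m at 0.7 m has arm 0.36 m; its moment is m·g·0.36 clockwise.
Στ = 0 ⇒ m × 10 × 0.36 = 189.7 ⇒ m = 189.7 / (10 × 0.36) = 52.7 kg.

m ≈ 52.7 kg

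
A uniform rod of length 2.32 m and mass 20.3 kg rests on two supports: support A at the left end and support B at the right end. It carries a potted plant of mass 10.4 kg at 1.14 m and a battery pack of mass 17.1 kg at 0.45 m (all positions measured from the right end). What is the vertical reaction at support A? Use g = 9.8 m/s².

R_A ≈ 182 N

Take moments about support B.
Beam weight: 20.3 × 9.8 = 198.9 N down at 1.16 m → arm 1.16 m, τ = 198.9 × 1.16 = 230.7 N·m counterclockwise.
Potted plant: 10.4 × 9.8 = 101.9 N down at 1.14 m → arm 1.14 m, τ = 101.9 × 1.14 = 116.2 N·m counterclockwise.
Battery pack: 17.1 × 9.8 = 167.6 N down at 0.45 m → arm 0.45 m, τ = 167.6 × 0.45 = 75.42 N·m counterclockwise.
Net load moment about support B = 422.3 N·m counterclockwise.
Reaction R at support A is upward at 2.32 m, arm 2.32 m → moment R × 2.32 clockwise.
Setting net torque to zero: R × 2.32 = 422.3 → R = 182 N.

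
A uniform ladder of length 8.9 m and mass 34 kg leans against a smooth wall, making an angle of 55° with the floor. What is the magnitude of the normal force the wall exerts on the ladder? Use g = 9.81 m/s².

Take moments about the foot of the ladder.
Ladder weight 34×9.81 = 333.5 N acts at 4.45 m along the ladder; its horizontal arm is 4.45·cos55° = 2.552 m → τ = 851.1 N·m clockwise.
Wall normal N acts horizontally at the top; its moment arm is the height L sinθ = 8.9·sin55° = 7.29 m, counterclockwise.
For rotational equilibrium, N × 7.29 = 851.1, so N = 117 N.

N_wall ≈ 117 N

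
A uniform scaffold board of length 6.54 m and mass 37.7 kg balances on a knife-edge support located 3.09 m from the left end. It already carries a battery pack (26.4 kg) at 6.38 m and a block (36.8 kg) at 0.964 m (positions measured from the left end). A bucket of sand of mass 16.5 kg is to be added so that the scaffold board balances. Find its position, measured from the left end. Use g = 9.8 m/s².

x ≈ 2.16 m from the left end

Choose the knife-edge support (at 3.09 m from the left end) as the axis so the support reaction has zero arm there.
Beam weight: 37.7 × 9.8 = 369.5 N down at 3.27 m → arm 0.18 m, τ = 369.5 × 0.18 = 66.51 N·m clockwise.
Battery pack: 26.4 × 9.8 = 258.7 N down at 6.38 m → arm 3.29 m, τ = 258.7 × 3.29 = 851.1 N·m clockwise.
Block: 36.8 × 9.8 = 360.6 N down at 0.964 m → arm 2.126 m, τ = 360.6 × 2.126 = 766.6 N·m counterclockwise.
Net moment of existing loads = 151 N·m clockwise.
The bucket of sand weighs 16.5 × 9.8 = 161.7 N and must supply an equal counterclockwise moment, so its lever arm about the knife-edge support is 151 / 161.7 = 0.934 m.
That puts it at 3.09 − 0.934 = 2.16 m from the left end.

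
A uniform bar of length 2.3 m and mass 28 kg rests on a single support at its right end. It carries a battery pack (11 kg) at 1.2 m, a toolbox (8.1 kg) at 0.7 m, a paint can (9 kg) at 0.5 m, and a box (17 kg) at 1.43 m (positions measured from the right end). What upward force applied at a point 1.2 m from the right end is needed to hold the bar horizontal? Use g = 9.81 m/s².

F ≈ 653 N

About the right end:
Beam weight: 28 × 9.81 = 274.7 N down at 1.15 m → arm 1.15 m, τ = 274.7 × 1.15 = 315.9 N·m counterclockwise.
Battery pack: 11 × 9.81 = 107.9 N down at 1.2 m → arm 1.2 m, τ = 107.9 × 1.2 = 129.5 N·m counterclockwise.
Toolbox: 8.1 × 9.81 = 79.46 N down at 0.7 m → arm 0.7 m, τ = 79.46 × 0.7 = 55.62 N·m counterclockwise.
Paint can: 9 × 9.81 = 88.29 N down at 0.5 m → arm 0.5 m, τ = 88.29 × 0.5 = 44.15 N·m counterclockwise.
Box: 17 × 9.81 = 166.8 N down at 1.43 m → arm 1.43 m, τ = 166.8 × 1.43 = 238.5 N·m counterclockwise.
Net moment of the loads = 783.7 N·m counterclockwise.
The upward force F acts at a point 1.2 m from the right end, arm 1.2 m, giving F × 1.2 clockwise.
Στ = 0 ⇒ F × 1.2 = 783.7 ⇒ F = 783.7 / 1.2 = 653 N.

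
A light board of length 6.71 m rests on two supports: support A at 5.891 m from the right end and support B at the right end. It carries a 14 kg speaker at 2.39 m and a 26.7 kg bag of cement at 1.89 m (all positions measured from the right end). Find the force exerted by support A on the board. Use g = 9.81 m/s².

R_A ≈ 140 N

Choose support B as the axis so its reaction then has zero moment arm.
Speaker: 14 × 9.81 = 137.3 N down at 2.39 m → arm 2.39 m, τ = 137.3 × 2.39 = 328.1 N·m counterclockwise.
Bag of cement: 26.7 × 9.81 = 261.9 N down at 1.89 m → arm 1.89 m, τ = 261.9 × 1.89 = 495 N·m counterclockwise.
Net load moment about support B = 823.1 N·m counterclockwise.
Reaction R at support A is upward at 5.891 m, arm 5.891 m → moment R × 5.891 clockwise.
Setting net torque to zero: R × 5.891 = 823.1 → R = 140 N.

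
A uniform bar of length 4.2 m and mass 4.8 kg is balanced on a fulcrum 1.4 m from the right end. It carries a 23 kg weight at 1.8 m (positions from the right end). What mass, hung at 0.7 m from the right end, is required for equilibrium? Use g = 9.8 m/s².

Sum moments about the fulcrum (at 1.4 m from the right end) (the support reaction has zero arm there).
Beam weight: 4.8 × 9.8 = 47.04 N down at 2.1 m → arm 0.7 m, τ = 47.04 × 0.7 = 32.93 N·m counterclockwise.
Weight: 23 × 9.8 = 225.4 N down at 1.8 m → arm 0.4 m, τ = 225.4 × 0.4 = 90.16 N·m counterclockwise.
Net moment of known loads = 123.1 N·m counterclockwise.
An unknown mass m at 0.7 m has arm 0.7 m; its moment is m·g·0.7 clockwise.
Setting net torque to zero: m × 9.8 × 0.7 = 123.1 → m = 123.1 / (9.8 × 0.7) = 17.9 kg.

m ≈ 17.9 kg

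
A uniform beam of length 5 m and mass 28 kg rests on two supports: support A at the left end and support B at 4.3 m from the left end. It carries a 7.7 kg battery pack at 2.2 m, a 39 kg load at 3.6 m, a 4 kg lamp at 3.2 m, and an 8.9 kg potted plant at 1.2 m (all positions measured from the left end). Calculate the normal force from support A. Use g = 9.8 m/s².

Take moments about support B.
Beam weight: 28 × 9.8 = 274.4 N down at 2.5 m → arm 1.8 m, τ = 274.4 × 1.8 = 493.9 N·m counterclockwise.
Battery pack: 7.7 × 9.8 = 75.46 N down at 2.2 m → arm 2.1 m, τ = 75.46 × 2.1 = 158.5 N·m counterclockwise.
Load: 39 × 9.8 = 382.2 N down at 3.6 m → arm 0.7 m, τ = 382.2 × 0.7 = 267.5 N·m counterclockwise.
Lamp: 4 × 9.8 = 39.2 N down at 3.2 m → arm 1.1 m, τ = 39.2 × 1.1 = 43.12 N·m counterclockwise.
Potted plant: 8.9 × 9.8 = 87.22 N down at 1.2 m → arm 3.1 m, τ = 87.22 × 3.1 = 270.4 N·m counterclockwise.
Net load moment about support B = 1233 N·m counterclockwise.
Reaction R at support A is upward at 0 m, arm 4.3 m → moment R × 4.3 clockwise.
Setting net torque to zero: R × 4.3 = 1233 → R = 287 N.

R_A ≈ 287 N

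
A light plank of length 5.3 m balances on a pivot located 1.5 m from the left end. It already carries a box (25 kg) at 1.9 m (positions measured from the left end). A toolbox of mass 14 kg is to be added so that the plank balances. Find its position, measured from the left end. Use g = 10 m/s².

x ≈ 0.786 m from the left end

Choose the pivot (at 1.5 m from the left end) as the axis so the support reaction has zero arm there.
Box: 25 × 10 = 250 N down at 1.9 m → arm 0.4 m, τ = 250 × 0.4 = 100 N·m clockwise.
Net moment of existing loads = 100 N·m clockwise.
The toolbox weighs 14 × 10 = 140 N and must supply an equal counterclockwise moment, so its lever arm about the pivot is 100 / 140 = 0.714 m.
That puts it at 1.5 − 0.714 = 0.786 m from the left end.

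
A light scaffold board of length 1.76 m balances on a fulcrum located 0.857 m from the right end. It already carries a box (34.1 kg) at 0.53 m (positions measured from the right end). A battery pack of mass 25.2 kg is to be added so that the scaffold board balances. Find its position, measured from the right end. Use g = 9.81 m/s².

Take moments about the fulcrum (at 0.857 m from the right end).
Box: 34.1 × 9.81 = 334.5 N down at 0.53 m → arm 0.327 m, τ = 334.5 × 0.327 = 109.4 N·m clockwise.
Net moment of existing loads = 109.4 N·m clockwise.
The battery pack weighs 25.2 × 9.81 = 247.2 N and must supply an equal counterclockwise moment, so its lever arm about the fulcrum is 109.4 / 247.2 = 0.443 m.
That puts it at 0.857 + 0.443 = 1.3 m from the right end.

x ≈ 1.3 m from the right end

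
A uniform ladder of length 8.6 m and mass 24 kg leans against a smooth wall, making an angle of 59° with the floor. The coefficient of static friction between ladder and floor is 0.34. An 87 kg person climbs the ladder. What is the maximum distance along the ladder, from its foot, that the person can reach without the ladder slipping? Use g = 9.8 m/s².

Take moments about the foot of the ladder.
Ladder weight 24×9.8 = 235.2 N acts at 4.3 m along the ladder; its horizontal arm is 4.3·cos59° = 2.215 m → τ = 521 N·m clockwise.
Person weight 87×9.8 = 852.6 N at distance d → arm d·cos59° → τ = 852.6·d·0.515 clockwise.
Wall normal N at the top has arm L sinθ = 7.372 m counterclockwise, so Στ = 0 gives N·7.372 = 521 + 439.1·d.
ΣFy = 0 ⇒ N_floor = 1088 N, so the maximum friction is μ_s·N_floor = 0.34×1088 = 369.9 N. ΣFx = 0 ⇒ N_wall = f, so at the slipping point N = 369.9 N.
Substituting: 369.9×7.372 = 521 + 439.1·d ⇒ d = (2727 − 521) / 439.1 = 5.02 m.

d ≈ 5.02 m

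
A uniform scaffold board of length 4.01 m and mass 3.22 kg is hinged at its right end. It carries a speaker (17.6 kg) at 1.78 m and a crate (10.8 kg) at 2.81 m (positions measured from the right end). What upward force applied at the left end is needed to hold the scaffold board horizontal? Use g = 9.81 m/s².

Taking torques about the right end:
Beam weight: 3.22 × 9.81 = 31.59 N down at 2.005 m → arm 2.005 m, τ = 31.59 × 2.005 = 63.34 N·m counterclockwise.
Speaker: 17.6 × 9.81 = 172.7 N down at 1.78 m → arm 1.78 m, τ = 172.7 × 1.78 = 307.4 N·m counterclockwise.
Crate: 10.8 × 9.81 = 105.9 N down at 2.81 m → arm 2.81 m, τ = 105.9 × 2.81 = 297.6 N·m counterclockwise.
Net moment of the loads = 668.3 N·m counterclockwise.
The upward force F acts at the left end, arm 4.01 m, giving F × 4.01 clockwise.
Στ = 0 ⇒ F × 4.01 = 668.3 ⇒ F = 668.3 / 4.01 = 167 N.

F ≈ 167 N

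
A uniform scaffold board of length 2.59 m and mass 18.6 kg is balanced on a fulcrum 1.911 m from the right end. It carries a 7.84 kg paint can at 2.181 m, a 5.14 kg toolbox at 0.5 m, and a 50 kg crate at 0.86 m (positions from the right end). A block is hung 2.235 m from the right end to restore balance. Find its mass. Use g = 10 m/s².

m ≈ 213 kg

Take moments about the fulcrum (at 1.911 m from the right end).
Beam weight: 18.6 × 10 = 186 N down at 1.295 m → arm 0.616 m, τ = 186 × 0.616 = 114.6 N·m clockwise.
Paint can: 7.84 × 10 = 78.4 N down at 2.181 m → arm 0.27 m, τ = 78.4 × 0.27 = 21.17 N·m counterclockwise.
Toolbox: 5.14 × 10 = 51.4 N down at 0.5 m → arm 1.411 m, τ = 51.4 × 1.411 = 72.53 N·m clockwise.
Crate: 50 × 10 = 500 N down at 0.86 m → arm 1.051 m, τ = 500 × 1.051 = 525.5 N·m clockwise.
Net moment of known loads = 691.5 N·m clockwise.
An unknown mass m at 2.235 m has arm 0.324 m; its moment is m·g·0.324 counterclockwise.
Setting net torque to zero: m × 10 × 0.324 = 691.5 → m = 691.5 / (10 × 0.324) = 213 kg.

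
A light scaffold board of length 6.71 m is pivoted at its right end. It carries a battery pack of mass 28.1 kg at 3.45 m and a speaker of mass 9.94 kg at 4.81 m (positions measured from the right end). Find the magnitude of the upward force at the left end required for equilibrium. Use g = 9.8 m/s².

Choose the right end as the axis so the unknown pivot reaction has zero arm there.
Battery pack: 28.1 × 9.8 = 275.4 N down at 3.45 m → arm 3.45 m, τ = 275.4 × 3.45 = 950.1 N·m counterclockwise.
Speaker: 9.94 × 9.8 = 97.41 N down at 4.81 m → arm 4.81 m, τ = 97.41 × 4.81 = 468.5 N·m counterclockwise.
Net moment of the loads = 1419 N·m counterclockwise.
The upward force F acts at the left end, arm 6.71 m, giving F × 6.71 clockwise.
For rotational equilibrium, F × 6.71 = 1419, so F = 1419 / 6.71 = 211 N.

F ≈ 211 N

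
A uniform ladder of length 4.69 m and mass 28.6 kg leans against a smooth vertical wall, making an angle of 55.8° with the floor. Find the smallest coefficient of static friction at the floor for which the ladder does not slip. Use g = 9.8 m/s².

Sum moments about the foot of the ladder (the floor normal and friction both act there and drop out).
Ladder weight 28.6×9.8 = 280.3 N acts at 2.345 m along the ladder; its horizontal arm is 2.345·cos55.8° = 1.318 m → τ = 369.4 N·m clockwise.
Wall normal N acts horizontally at the top; its moment arm is the height L sinθ = 4.69·sin55.8° = 3.879 m, counterclockwise.
Setting net torque to zero: N × 3.879 = 369.4 → N = 95.23 N.
ΣFx = 0 ⇒ f = N_wall = 95.23 N. ΣFy = 0 ⇒ N_floor = 280.3 N.
μ_min = f / N_floor = 95.23 / 280.3 = 0.34.

μ_min ≈ 0.34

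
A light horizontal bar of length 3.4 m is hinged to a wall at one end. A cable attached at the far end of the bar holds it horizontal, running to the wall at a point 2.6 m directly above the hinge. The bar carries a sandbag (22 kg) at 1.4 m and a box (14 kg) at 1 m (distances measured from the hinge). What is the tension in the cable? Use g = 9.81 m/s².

T ≈ 213 N

About the hinge:
Sandbag: 22 × 9.81 = 215.8 N down at 1.4 m → arm 1.4 m, τ = 215.8 × 1.4 = 302.1 N·m clockwise.
Box: 14 × 9.81 = 137.3 N down at 1 m → arm 1 m, τ = 137.3 × 1 = 137.3 N·m clockwise.
Total clockwise load moment = 439.4 N·m.
The cable tension T acts at 3.4 m; only its component perpendicular to the bar, T sinθ, produces torque. sinθ = h/√(h²+d²) = 2.6/√(2.6²+3.4²) = 0.6075.
For rotational equilibrium, T × 3.4 × 0.6075 = 439.4, so T = 439.4 / 2.066 = 213 N.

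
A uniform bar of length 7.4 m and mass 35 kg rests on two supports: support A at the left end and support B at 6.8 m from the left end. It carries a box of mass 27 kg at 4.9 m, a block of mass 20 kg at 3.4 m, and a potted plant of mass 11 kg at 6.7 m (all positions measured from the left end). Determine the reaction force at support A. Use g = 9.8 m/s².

R_A ≈ 330 N

Sum moments about support B (its reaction then has zero moment arm).
Beam weight: 35 × 9.8 = 343 N down at 3.7 m → arm 3.1 m, τ = 343 × 3.1 = 1063 N·m counterclockwise.
Box: 27 × 9.8 = 264.6 N down at 4.9 m → arm 1.9 m, τ = 264.6 × 1.9 = 502.7 N·m counterclockwise.
Block: 20 × 9.8 = 196 N down at 3.4 m → arm 3.4 m, τ = 196 × 3.4 = 666.4 N·m counterclockwise.
Potted plant: 11 × 9.8 = 107.8 N down at 6.7 m → arm 0.1 m, τ = 107.8 × 0.1 = 10.78 N·m counterclockwise.
Net load moment about support B = 2243 N·m counterclockwise.
Reaction R at support A is upward at 0 m, arm 6.8 m → moment R × 6.8 clockwise.
Setting net torque to zero: R × 6.8 = 2243 → R = 330 N.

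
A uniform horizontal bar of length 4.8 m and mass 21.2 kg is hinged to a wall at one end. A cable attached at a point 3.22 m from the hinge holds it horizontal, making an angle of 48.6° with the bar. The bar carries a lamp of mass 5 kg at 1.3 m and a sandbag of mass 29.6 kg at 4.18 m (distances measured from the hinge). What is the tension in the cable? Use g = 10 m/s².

T ≈ 750 N

Take moments about the hinge.
Beam weight: 21.2 × 10 = 212 N down at 2.4 m → arm 2.4 m, τ = 212 × 2.4 = 508.8 N·m clockwise.
Lamp: 5 × 10 = 50 N down at 1.3 m → arm 1.3 m, τ = 50 × 1.3 = 65 N·m clockwise.
Sandbag: 29.6 × 10 = 296 N down at 4.18 m → arm 4.18 m, τ = 296 × 4.18 = 1237 N·m clockwise.
Total clockwise load moment = 1811 N·m.
The cable tension T acts at 3.22 m; only its component perpendicular to the bar, T sinθ, produces torque. sin 48.6° = 0.7501.
Setting net torque to zero: T × 3.22 × 0.7501 = 1811 → T = 1811 / 2.415 = 750 N.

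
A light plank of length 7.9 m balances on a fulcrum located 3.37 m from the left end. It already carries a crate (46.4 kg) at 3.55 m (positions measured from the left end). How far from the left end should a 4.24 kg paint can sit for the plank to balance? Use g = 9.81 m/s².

x ≈ 1.4 m from the left end

Choose the fulcrum (at 3.37 m from the left end) as the axis so the support reaction has zero arm there.
Crate: 46.4 × 9.81 = 455.2 N down at 3.55 m → arm 0.18 m, τ = 455.2 × 0.18 = 81.94 N·m clockwise.
Net moment of existing loads = 81.94 N·m clockwise.
The paint can weighs 4.24 × 9.81 = 41.59 N and must supply an equal counterclockwise moment, so its lever arm about the fulcrum is 81.94 / 41.59 = 1.97 m.
That puts it at 3.37 − 1.97 = 1.4 m from the left end.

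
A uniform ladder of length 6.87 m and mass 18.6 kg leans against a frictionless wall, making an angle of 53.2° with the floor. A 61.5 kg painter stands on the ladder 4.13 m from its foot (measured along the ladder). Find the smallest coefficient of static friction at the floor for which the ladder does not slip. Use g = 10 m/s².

μ_min ≈ 0.432

Choose the foot of the ladder as the axis so the floor normal and friction both act there and drop out.
Ladder weight 18.6×10 = 186 N acts at 3.435 m along the ladder; its horizontal arm is 3.435·cos53.2° = 2.058 m → τ = 382.8 N·m clockwise.
Painter: 61.5×10 = 615 N at 4.13 m → arm 2.474 m → τ = 1522 N·m clockwise.
Wall normal N acts horizontally at the top; its moment arm is the height L sinθ = 6.87·sin53.2° = 5.501 m, counterclockwise.
Στ = 0 ⇒ N × 5.501 = 1905 ⇒ N = 346.3 N.
ΣFx = 0 ⇒ f = N_wall = 346.3 N. ΣFy = 0 ⇒ N_floor = 801 N.
μ_min = f / N_floor = 346.3 / 801 = 0.432.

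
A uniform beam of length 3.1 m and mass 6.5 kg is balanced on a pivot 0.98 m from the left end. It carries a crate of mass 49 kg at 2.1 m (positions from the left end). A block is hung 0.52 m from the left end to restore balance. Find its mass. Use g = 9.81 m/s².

m ≈ 127 kg

Taking torques about the pivot (at 0.98 m from the left end):
Beam weight: 6.5 × 9.81 = 63.77 N down at 1.55 m → arm 0.57 m, τ = 63.77 × 0.57 = 36.35 N·m clockwise.
Crate: 49 × 9.81 = 480.7 N down at 2.1 m → arm 1.12 m, τ = 480.7 × 1.12 = 538.4 N·m clockwise.
Net moment of known loads = 574.8 N·m clockwise.
An unknown mass m at 0.52 m has arm 0.46 m; its moment is m·g·0.46 counterclockwise.
For rotational equilibrium, m × 9.81 × 0.46 = 574.8, so m = 574.8 / (9.81 × 0.46) = 127 kg.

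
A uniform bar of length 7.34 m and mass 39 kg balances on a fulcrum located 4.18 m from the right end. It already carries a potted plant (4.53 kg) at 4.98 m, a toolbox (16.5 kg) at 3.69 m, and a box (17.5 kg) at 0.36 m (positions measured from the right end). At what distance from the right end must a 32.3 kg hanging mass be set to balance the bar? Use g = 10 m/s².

Choose the fulcrum (at 4.18 m from the right end) as the axis so the support reaction has zero arm there.
Beam weight: 39 × 10 = 390 N down at 3.67 m → arm 0.51 m, τ = 390 × 0.51 = 198.9 N·m clockwise.
Potted plant: 4.53 × 10 = 45.3 N down at 4.98 m → arm 0.8 m, τ = 45.3 × 0.8 = 36.24 N·m counterclockwise.
Toolbox: 16.5 × 10 = 165 N down at 3.69 m → arm 0.49 m, τ = 165 × 0.49 = 80.85 N·m clockwise.
Box: 17.5 × 10 = 175 N down at 0.36 m → arm 3.82 m, τ = 175 × 3.82 = 668.5 N·m clockwise.
Net moment of existing loads = 912 N·m clockwise.
The hanging mass weighs 32.3 × 10 = 323 N and must supply an equal counterclockwise moment, so its lever arm about the fulcrum is 912 / 323 = 2.82 m.
That puts it at 4.18 + 2.82 = 7 m from the right end.

x ≈ 7 m from the right end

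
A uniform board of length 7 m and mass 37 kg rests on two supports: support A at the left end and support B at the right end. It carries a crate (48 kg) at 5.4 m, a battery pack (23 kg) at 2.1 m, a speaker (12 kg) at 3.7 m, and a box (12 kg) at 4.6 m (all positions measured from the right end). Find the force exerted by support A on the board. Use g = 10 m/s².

Choose support B as the axis so its reaction then has zero moment arm.
Beam weight: 37 × 10 = 370 N down at 3.5 m → arm 3.5 m, τ = 370 × 3.5 = 1295 N·m counterclockwise.
Crate: 48 × 10 = 480 N down at 5.4 m → arm 5.4 m, τ = 480 × 5.4 = 2592 N·m counterclockwise.
Battery pack: 23 × 10 = 230 N down at 2.1 m → arm 2.1 m, τ = 230 × 2.1 = 483 N·m counterclockwise.
Speaker: 12 × 10 = 120 N down at 3.7 m → arm 3.7 m, τ = 120 × 3.7 = 444 N·m counterclockwise.
Box: 12 × 10 = 120 N down at 4.6 m → arm 4.6 m, τ = 120 × 4.6 = 552 N·m counterclockwise.
Net load moment about support B = 5366 N·m counterclockwise.
Reaction R at support A is upward at 7 m, arm 7 m → moment R × 7 clockwise.
Balancing moments: R × 7 = 5366, giving R = 767 N.

R_A ≈ 767 N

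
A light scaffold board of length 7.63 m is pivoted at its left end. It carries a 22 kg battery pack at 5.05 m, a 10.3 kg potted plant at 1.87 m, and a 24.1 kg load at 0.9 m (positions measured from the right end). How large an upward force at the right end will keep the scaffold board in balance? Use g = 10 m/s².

Sum moments about the left end (the unknown pivot reaction has zero arm there).
Battery pack: 22 × 10 = 220 N down at 5.05 m → arm 2.58 m, τ = 220 × 2.58 = 567.6 N·m clockwise.
Potted plant: 10.3 × 10 = 103 N down at 1.87 m → arm 5.76 m, τ = 103 × 5.76 = 593.3 N·m clockwise.
Load: 24.1 × 10 = 241 N down at 0.9 m → arm 6.73 m, τ = 241 × 6.73 = 1622 N·m clockwise.
Net moment of the loads = 2783 N·m clockwise.
The upward force F acts at the right end, arm 7.63 m, giving F × 7.63 counterclockwise.
Setting net torque to zero: F × 7.63 = 2783 → F = 2783 / 7.63 = 365 N.

F ≈ 365 N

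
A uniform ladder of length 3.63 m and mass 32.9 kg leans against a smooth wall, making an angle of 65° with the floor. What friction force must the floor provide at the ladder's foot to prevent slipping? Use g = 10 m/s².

Take moments about the foot of the ladder.
Ladder weight 32.9×10 = 329 N acts at 1.815 m along the ladder; its horizontal arm is 1.815·cos65° = 0.7671 m → τ = 252.4 N·m clockwise.
Wall normal N acts horizontally at the top; its moment arm is the height L sinθ = 3.63·sin65° = 3.29 m, counterclockwise.
Setting net torque to zero: N × 3.29 = 252.4 → N = 76.7 N.
ΣFx = 0: friction at the foot balances the wall's push, so f = N_wall = 76.7 N.

f ≈ 76.7 N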